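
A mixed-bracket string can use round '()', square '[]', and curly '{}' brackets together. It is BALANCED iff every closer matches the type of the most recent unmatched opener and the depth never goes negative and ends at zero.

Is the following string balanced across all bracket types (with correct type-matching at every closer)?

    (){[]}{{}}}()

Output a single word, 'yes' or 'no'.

pos 0: push '('; stack = (
pos 1: ')' matches '('; pop; stack = (empty)
pos 2: push '{'; stack = {
pos 3: push '['; stack = {[
pos 4: ']' matches '['; pop; stack = {
pos 5: '}' matches '{'; pop; stack = (empty)
pos 6: push '{'; stack = {
pos 7: push '{'; stack = {{
pos 8: '}' matches '{'; pop; stack = {
pos 9: '}' matches '{'; pop; stack = (empty)
pos 10: saw closer '}' but stack is empty → INVALID
Verdict: unmatched closer '}' at position 10 → no

Answer: no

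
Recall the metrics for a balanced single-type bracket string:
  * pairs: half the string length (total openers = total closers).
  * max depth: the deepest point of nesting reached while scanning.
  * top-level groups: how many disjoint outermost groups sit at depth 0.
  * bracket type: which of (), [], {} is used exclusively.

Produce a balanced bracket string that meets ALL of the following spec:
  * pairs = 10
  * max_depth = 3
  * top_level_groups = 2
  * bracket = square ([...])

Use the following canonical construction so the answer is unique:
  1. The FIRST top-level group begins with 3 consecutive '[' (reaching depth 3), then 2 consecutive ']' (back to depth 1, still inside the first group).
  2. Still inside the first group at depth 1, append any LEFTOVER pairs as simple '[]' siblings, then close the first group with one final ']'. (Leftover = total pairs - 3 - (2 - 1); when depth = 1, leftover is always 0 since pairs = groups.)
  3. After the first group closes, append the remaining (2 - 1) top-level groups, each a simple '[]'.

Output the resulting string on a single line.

Spec: pairs=10 depth=3 groups=2
Leftover pairs = 10 - 3 - (2-1) = 6
First group: deep chain of depth 3 + 6 sibling pairs
Remaining 1 groups: simple '[]' each

Answer: [[[]][][][][][][]][]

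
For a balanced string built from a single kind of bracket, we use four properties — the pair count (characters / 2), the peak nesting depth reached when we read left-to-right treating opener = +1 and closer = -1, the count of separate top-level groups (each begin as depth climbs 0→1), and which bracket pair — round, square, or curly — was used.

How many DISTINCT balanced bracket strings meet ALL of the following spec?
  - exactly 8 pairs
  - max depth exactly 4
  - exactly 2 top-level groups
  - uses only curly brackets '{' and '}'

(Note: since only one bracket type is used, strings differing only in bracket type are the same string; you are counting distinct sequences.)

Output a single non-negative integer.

Answer: 179

Derivation:
Spec: pairs=8 depth=4 groups=2
Count(depth <= 4) = 323
Count(depth <= 3) = 144
Count(depth == 4) = 323 - 144 = 179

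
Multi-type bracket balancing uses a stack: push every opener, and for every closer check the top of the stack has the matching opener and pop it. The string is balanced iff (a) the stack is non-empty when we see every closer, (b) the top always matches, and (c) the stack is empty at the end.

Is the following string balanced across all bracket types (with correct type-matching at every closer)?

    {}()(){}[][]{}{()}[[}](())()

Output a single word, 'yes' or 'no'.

Answer: no

Derivation:
pos 0: push '{'; stack = {
pos 1: '}' matches '{'; pop; stack = (empty)
pos 2: push '('; stack = (
pos 3: ')' matches '('; pop; stack = (empty)
pos 4: push '('; stack = (
pos 5: ')' matches '('; pop; stack = (empty)
pos 6: push '{'; stack = {
pos 7: '}' matches '{'; pop; stack = (empty)
pos 8: push '['; stack = [
pos 9: ']' matches '['; pop; stack = (empty)
pos 10: push '['; stack = [
pos 11: ']' matches '['; pop; stack = (empty)
pos 12: push '{'; stack = {
pos 13: '}' matches '{'; pop; stack = (empty)
pos 14: push '{'; stack = {
pos 15: push '('; stack = {(
pos 16: ')' matches '('; pop; stack = {
pos 17: '}' matches '{'; pop; stack = (empty)
pos 18: push '['; stack = [
pos 19: push '['; stack = [[
pos 20: saw closer '}' but top of stack is '[' (expected ']') → INVALID
Verdict: type mismatch at position 20: '}' closes '[' → no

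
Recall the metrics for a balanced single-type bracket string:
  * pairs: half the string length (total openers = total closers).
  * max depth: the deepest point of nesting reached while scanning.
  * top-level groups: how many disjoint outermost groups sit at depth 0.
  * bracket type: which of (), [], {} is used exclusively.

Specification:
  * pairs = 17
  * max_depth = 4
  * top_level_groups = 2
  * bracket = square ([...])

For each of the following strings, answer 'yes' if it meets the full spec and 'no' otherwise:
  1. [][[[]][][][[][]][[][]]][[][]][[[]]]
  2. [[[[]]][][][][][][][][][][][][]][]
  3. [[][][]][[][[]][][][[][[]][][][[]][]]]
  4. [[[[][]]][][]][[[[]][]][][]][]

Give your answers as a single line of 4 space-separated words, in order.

Answer: no yes no no

Derivation:
String 1 '[][[[]][][][[][]][[][]]][[][]][[[]]]': depth seq [1 0 1 2 3 2 1 2 1 2 1 2 3 2 3 2 1 2 3 2 3 2 1 0 1 2 1 2 1 0 1 2 3 2 1 0]
  -> pairs=18 depth=3 groups=4 -> no
String 2 '[[[[]]][][][][][][][][][][][][]][]': depth seq [1 2 3 4 3 2 1 2 1 2 1 2 1 2 1 2 1 2 1 2 1 2 1 2 1 2 1 2 1 2 1 0 1 0]
  -> pairs=17 depth=4 groups=2 -> yes
String 3 '[[][][]][[][[]][][][[][[]][][][[]][]]]': depth seq [1 2 1 2 1 2 1 0 1 2 1 2 3 2 1 2 1 2 1 2 3 2 3 4 3 2 3 2 3 2 3 4 3 2 3 2 1 0]
  -> pairs=19 depth=4 groups=2 -> no
String 4 '[[[[][]]][][]][[[[]][]][][]][]': depth seq [1 2 3 4 3 4 3 2 1 2 1 2 1 0 1 2 3 4 3 2 3 2 1 2 1 2 1 0 1 0]
  -> pairs=15 depth=4 groups=3 -> no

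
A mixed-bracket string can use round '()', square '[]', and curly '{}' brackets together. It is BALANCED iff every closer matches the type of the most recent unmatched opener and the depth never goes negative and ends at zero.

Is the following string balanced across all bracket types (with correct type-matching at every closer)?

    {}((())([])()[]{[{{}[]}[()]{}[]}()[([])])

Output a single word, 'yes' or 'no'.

pos 0: push '{'; stack = {
pos 1: '}' matches '{'; pop; stack = (empty)
pos 2: push '('; stack = (
pos 3: push '('; stack = ((
pos 4: push '('; stack = (((
pos 5: ')' matches '('; pop; stack = ((
pos 6: ')' matches '('; pop; stack = (
pos 7: push '('; stack = ((
pos 8: push '['; stack = (([
pos 9: ']' matches '['; pop; stack = ((
pos 10: ')' matches '('; pop; stack = (
pos 11: push '('; stack = ((
pos 12: ')' matches '('; pop; stack = (
pos 13: push '['; stack = ([
pos 14: ']' matches '['; pop; stack = (
pos 15: push '{'; stack = ({
pos 16: push '['; stack = ({[
pos 17: push '{'; stack = ({[{
pos 18: push '{'; stack = ({[{{
pos 19: '}' matches '{'; pop; stack = ({[{
pos 20: push '['; stack = ({[{[
pos 21: ']' matches '['; pop; stack = ({[{
pos 22: '}' matches '{'; pop; stack = ({[
pos 23: push '['; stack = ({[[
pos 24: push '('; stack = ({[[(
pos 25: ')' matches '('; pop; stack = ({[[
pos 26: ']' matches '['; pop; stack = ({[
pos 27: push '{'; stack = ({[{
pos 28: '}' matches '{'; pop; stack = ({[
pos 29: push '['; stack = ({[[
pos 30: ']' matches '['; pop; stack = ({[
pos 31: saw closer '}' but top of stack is '[' (expected ']') → INVALID
Verdict: type mismatch at position 31: '}' closes '[' → no

Answer: no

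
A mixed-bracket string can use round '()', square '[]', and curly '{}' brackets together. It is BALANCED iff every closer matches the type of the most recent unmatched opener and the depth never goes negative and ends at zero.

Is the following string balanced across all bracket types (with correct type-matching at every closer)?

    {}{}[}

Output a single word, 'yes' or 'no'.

pos 0: push '{'; stack = {
pos 1: '}' matches '{'; pop; stack = (empty)
pos 2: push '{'; stack = {
pos 3: '}' matches '{'; pop; stack = (empty)
pos 4: push '['; stack = [
pos 5: saw closer '}' but top of stack is '[' (expected ']') → INVALID
Verdict: type mismatch at position 5: '}' closes '[' → no

Answer: no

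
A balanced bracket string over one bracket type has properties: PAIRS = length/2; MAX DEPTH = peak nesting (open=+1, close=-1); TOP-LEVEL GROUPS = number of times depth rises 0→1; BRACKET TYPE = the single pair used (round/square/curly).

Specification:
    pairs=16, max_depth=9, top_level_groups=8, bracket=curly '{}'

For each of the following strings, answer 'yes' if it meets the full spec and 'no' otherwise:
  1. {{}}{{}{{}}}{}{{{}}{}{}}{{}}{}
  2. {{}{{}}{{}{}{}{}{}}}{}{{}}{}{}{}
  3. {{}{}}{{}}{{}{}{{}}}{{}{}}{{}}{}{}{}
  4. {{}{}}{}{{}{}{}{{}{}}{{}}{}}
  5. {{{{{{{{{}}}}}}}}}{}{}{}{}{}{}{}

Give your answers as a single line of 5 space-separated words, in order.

Answer: no no no no yes

Derivation:
String 1 '{{}}{{}{{}}}{}{{{}}{}{}}{{}}{}': depth seq [1 2 1 0 1 2 1 2 3 2 1 0 1 0 1 2 3 2 1 2 1 2 1 0 1 2 1 0 1 0]
  -> pairs=15 depth=3 groups=6 -> no
String 2 '{{}{{}}{{}{}{}{}{}}}{}{{}}{}{}{}': depth seq [1 2 1 2 3 2 1 2 3 2 3 2 3 2 3 2 3 2 1 0 1 0 1 2 1 0 1 0 1 0 1 0]
  -> pairs=16 depth=3 groups=6 -> no
String 3 '{{}{}}{{}}{{}{}{{}}}{{}{}}{{}}{}{}{}': depth seq [1 2 1 2 1 0 1 2 1 0 1 2 1 2 1 2 3 2 1 0 1 2 1 2 1 0 1 2 1 0 1 0 1 0 1 0]
  -> pairs=18 depth=3 groups=8 -> no
String 4 '{{}{}}{}{{}{}{}{{}{}}{{}}{}}': depth seq [1 2 1 2 1 0 1 0 1 2 1 2 1 2 1 2 3 2 3 2 1 2 3 2 1 2 1 0]
  -> pairs=14 depth=3 groups=3 -> no
String 5 '{{{{{{{{{}}}}}}}}}{}{}{}{}{}{}{}': depth seq [1 2 3 4 5 6 7 8 9 8 7 6 5 4 3 2 1 0 1 0 1 0 1 0 1 0 1 0 1 0 1 0]
  -> pairs=16 depth=9 groups=8 -> yes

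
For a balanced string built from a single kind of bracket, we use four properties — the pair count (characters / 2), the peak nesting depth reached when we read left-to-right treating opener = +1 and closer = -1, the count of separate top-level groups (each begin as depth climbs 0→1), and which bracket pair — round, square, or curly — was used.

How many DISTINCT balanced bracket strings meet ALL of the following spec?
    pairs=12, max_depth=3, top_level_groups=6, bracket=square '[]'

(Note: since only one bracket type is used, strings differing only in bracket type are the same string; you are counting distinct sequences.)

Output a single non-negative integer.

Spec: pairs=12 depth=3 groups=6
Count(depth <= 3) = 3653
Count(depth <= 2) = 462
Count(depth == 3) = 3653 - 462 = 3191

Answer: 3191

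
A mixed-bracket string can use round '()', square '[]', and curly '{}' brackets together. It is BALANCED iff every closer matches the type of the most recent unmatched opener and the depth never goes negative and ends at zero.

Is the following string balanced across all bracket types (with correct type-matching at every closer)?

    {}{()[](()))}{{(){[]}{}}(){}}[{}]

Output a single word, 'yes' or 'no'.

pos 0: push '{'; stack = {
pos 1: '}' matches '{'; pop; stack = (empty)
pos 2: push '{'; stack = {
pos 3: push '('; stack = {(
pos 4: ')' matches '('; pop; stack = {
pos 5: push '['; stack = {[
pos 6: ']' matches '['; pop; stack = {
pos 7: push '('; stack = {(
pos 8: push '('; stack = {((
pos 9: ')' matches '('; pop; stack = {(
pos 10: ')' matches '('; pop; stack = {
pos 11: saw closer ')' but top of stack is '{' (expected '}') → INVALID
Verdict: type mismatch at position 11: ')' closes '{' → no

Answer: no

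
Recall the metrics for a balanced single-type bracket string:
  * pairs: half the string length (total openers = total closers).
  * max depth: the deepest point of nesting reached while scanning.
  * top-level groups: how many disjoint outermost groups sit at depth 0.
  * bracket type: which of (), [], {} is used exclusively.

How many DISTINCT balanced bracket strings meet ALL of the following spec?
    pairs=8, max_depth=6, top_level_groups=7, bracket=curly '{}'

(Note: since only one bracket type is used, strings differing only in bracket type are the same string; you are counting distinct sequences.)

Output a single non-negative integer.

Spec: pairs=8 depth=6 groups=7
Count(depth <= 6) = 7
Count(depth <= 5) = 7
Count(depth == 6) = 7 - 7 = 0

Answer: 0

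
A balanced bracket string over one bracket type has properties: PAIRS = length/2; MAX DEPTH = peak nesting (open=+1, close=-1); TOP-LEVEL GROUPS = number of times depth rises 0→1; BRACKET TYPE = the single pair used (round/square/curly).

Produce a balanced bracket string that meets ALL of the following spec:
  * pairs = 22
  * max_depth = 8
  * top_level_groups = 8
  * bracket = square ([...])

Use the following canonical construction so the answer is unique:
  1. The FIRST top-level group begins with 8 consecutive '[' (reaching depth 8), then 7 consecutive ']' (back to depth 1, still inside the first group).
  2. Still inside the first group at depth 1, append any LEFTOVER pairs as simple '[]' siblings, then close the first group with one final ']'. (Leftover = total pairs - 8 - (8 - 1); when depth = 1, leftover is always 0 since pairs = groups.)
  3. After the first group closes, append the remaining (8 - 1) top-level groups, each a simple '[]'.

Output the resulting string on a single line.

Spec: pairs=22 depth=8 groups=8
Leftover pairs = 22 - 8 - (8-1) = 7
First group: deep chain of depth 8 + 7 sibling pairs
Remaining 7 groups: simple '[]' each

Answer: [[[[[[[[]]]]]]][][][][][][][]][][][][][][][]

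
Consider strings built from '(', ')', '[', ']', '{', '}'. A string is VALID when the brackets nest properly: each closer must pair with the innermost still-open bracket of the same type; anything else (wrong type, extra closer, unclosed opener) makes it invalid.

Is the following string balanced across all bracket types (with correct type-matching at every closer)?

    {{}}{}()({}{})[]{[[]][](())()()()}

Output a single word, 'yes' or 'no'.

Answer: yes

Derivation:
pos 0: push '{'; stack = {
pos 1: push '{'; stack = {{
pos 2: '}' matches '{'; pop; stack = {
pos 3: '}' matches '{'; pop; stack = (empty)
pos 4: push '{'; stack = {
pos 5: '}' matches '{'; pop; stack = (empty)
pos 6: push '('; stack = (
pos 7: ')' matches '('; pop; stack = (empty)
pos 8: push '('; stack = (
pos 9: push '{'; stack = ({
pos 10: '}' matches '{'; pop; stack = (
pos 11: push '{'; stack = ({
pos 12: '}' matches '{'; pop; stack = (
pos 13: ')' matches '('; pop; stack = (empty)
pos 14: push '['; stack = [
pos 15: ']' matches '['; pop; stack = (empty)
pos 16: push '{'; stack = {
pos 17: push '['; stack = {[
pos 18: push '['; stack = {[[
pos 19: ']' matches '['; pop; stack = {[
pos 20: ']' matches '['; pop; stack = {
pos 21: push '['; stack = {[
pos 22: ']' matches '['; pop; stack = {
pos 23: push '('; stack = {(
pos 24: push '('; stack = {((
pos 25: ')' matches '('; pop; stack = {(
pos 26: ')' matches '('; pop; stack = {
pos 27: push '('; stack = {(
pos 28: ')' matches '('; pop; stack = {
pos 29: push '('; stack = {(
pos 30: ')' matches '('; pop; stack = {
pos 31: push '('; stack = {(
pos 32: ')' matches '('; pop; stack = {
pos 33: '}' matches '{'; pop; stack = (empty)
end: stack empty → VALID
Verdict: properly nested → yes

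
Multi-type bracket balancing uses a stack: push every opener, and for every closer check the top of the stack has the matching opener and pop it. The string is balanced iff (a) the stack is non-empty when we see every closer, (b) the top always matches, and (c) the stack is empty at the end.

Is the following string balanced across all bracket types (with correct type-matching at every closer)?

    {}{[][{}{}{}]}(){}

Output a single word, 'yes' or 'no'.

pos 0: push '{'; stack = {
pos 1: '}' matches '{'; pop; stack = (empty)
pos 2: push '{'; stack = {
pos 3: push '['; stack = {[
pos 4: ']' matches '['; pop; stack = {
pos 5: push '['; stack = {[
pos 6: push '{'; stack = {[{
pos 7: '}' matches '{'; pop; stack = {[
pos 8: push '{'; stack = {[{
pos 9: '}' matches '{'; pop; stack = {[
pos 10: push '{'; stack = {[{
pos 11: '}' matches '{'; pop; stack = {[
pos 12: ']' matches '['; pop; stack = {
pos 13: '}' matches '{'; pop; stack = (empty)
pos 14: push '('; stack = (
pos 15: ')' matches '('; pop; stack = (empty)
pos 16: push '{'; stack = {
pos 17: '}' matches '{'; pop; stack = (empty)
end: stack empty → VALID
Verdict: properly nested → yes

Answer: yes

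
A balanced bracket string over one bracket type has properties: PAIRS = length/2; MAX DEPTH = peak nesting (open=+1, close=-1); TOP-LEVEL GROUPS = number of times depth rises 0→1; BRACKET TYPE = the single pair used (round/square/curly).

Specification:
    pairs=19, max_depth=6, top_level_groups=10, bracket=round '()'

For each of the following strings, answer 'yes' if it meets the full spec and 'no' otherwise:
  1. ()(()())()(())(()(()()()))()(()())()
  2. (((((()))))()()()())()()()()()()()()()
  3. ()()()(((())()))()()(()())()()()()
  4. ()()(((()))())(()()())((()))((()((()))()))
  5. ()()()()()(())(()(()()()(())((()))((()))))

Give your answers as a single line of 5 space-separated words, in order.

Answer: no yes no no no

Derivation:
String 1 '()(()())()(())(()(()()()))()(()())()': depth seq [1 0 1 2 1 2 1 0 1 0 1 2 1 0 1 2 1 2 3 2 3 2 3 2 1 0 1 0 1 2 1 2 1 0 1 0]
  -> pairs=18 depth=3 groups=8 -> no
String 2 '(((((()))))()()()())()()()()()()()()()': depth seq [1 2 3 4 5 6 5 4 3 2 1 2 1 2 1 2 1 2 1 0 1 0 1 0 1 0 1 0 1 0 1 0 1 0 1 0 1 0]
  -> pairs=19 depth=6 groups=10 -> yes
String 3 '()()()(((())()))()()(()())()()()()': depth seq [1 0 1 0 1 0 1 2 3 4 3 2 3 2 1 0 1 0 1 0 1 2 1 2 1 0 1 0 1 0 1 0 1 0]
  -> pairs=17 depth=4 groups=11 -> no
String 4 '()()(((()))())(()()())((()))((()((()))()))': depth seq [1 0 1 0 1 2 3 4 3 2 1 2 1 0 1 2 1 2 1 2 1 0 1 2 3 2 1 0 1 2 3 2 3 4 5 4 3 2 3 2 1 0]
  -> pairs=21 depth=5 groups=6 -> no
String 5 '()()()()()(())(()(()()()(())((()))((()))))': depth seq [1 0 1 0 1 0 1 0 1 0 1 2 1 0 1 2 1 2 3 2 3 2 3 2 3 4 3 2 3 4 5 4 3 2 3 4 5 4 3 2 1 0]
  -> pairs=21 depth=5 groups=7 -> no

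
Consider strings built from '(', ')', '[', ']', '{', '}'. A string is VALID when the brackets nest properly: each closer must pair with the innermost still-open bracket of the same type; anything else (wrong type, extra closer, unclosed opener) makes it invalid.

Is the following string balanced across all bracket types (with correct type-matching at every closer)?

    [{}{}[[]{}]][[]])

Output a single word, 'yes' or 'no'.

Answer: no

Derivation:
pos 0: push '['; stack = [
pos 1: push '{'; stack = [{
pos 2: '}' matches '{'; pop; stack = [
pos 3: push '{'; stack = [{
pos 4: '}' matches '{'; pop; stack = [
pos 5: push '['; stack = [[
pos 6: push '['; stack = [[[
pos 7: ']' matches '['; pop; stack = [[
pos 8: push '{'; stack = [[{
pos 9: '}' matches '{'; pop; stack = [[
pos 10: ']' matches '['; pop; stack = [
pos 11: ']' matches '['; pop; stack = (empty)
pos 12: push '['; stack = [
pos 13: push '['; stack = [[
pos 14: ']' matches '['; pop; stack = [
pos 15: ']' matches '['; pop; stack = (empty)
pos 16: saw closer ')' but stack is empty → INVALID
Verdict: unmatched closer ')' at position 16 → no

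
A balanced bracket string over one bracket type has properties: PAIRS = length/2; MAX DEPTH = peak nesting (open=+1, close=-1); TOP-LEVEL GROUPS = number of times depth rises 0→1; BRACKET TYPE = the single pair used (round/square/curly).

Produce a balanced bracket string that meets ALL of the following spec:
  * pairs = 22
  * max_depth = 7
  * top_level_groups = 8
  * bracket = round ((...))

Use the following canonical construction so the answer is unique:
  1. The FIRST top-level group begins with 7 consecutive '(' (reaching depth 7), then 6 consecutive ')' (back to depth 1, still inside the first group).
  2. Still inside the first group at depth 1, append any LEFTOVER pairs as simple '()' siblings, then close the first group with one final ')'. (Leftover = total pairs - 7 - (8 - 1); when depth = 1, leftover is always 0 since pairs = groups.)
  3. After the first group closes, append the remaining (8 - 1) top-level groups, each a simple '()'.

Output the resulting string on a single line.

Spec: pairs=22 depth=7 groups=8
Leftover pairs = 22 - 7 - (8-1) = 8
First group: deep chain of depth 7 + 8 sibling pairs
Remaining 7 groups: simple '()' each

Answer: ((((((())))))()()()()()()()())()()()()()()()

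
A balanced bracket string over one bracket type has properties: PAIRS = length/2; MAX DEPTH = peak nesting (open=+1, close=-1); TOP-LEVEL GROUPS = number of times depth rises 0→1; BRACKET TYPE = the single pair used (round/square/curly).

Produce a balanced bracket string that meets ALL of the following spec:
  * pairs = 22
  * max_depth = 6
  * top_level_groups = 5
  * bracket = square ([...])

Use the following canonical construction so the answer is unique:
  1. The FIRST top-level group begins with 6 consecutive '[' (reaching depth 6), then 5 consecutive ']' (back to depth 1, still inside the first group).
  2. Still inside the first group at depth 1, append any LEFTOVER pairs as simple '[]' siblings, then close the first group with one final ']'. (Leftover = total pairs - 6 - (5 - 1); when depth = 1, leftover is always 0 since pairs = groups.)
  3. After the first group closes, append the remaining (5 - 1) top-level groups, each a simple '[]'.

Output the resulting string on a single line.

Answer: [[[[[[]]]]][][][][][][][][][][][][]][][][][]

Derivation:
Spec: pairs=22 depth=6 groups=5
Leftover pairs = 22 - 6 - (5-1) = 12
First group: deep chain of depth 6 + 12 sibling pairs
Remaining 4 groups: simple '[]' each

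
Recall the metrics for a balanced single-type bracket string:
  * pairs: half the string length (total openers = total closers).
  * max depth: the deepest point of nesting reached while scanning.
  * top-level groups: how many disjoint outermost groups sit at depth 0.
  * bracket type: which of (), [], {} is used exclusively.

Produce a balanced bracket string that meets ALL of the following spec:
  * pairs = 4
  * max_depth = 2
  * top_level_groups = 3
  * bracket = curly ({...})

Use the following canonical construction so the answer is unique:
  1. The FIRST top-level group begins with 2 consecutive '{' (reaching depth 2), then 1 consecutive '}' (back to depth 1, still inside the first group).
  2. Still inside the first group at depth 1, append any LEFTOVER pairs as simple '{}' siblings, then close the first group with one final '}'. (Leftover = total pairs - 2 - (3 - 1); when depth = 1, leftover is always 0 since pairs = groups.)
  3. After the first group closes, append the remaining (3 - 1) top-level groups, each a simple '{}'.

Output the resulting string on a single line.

Answer: {{}}{}{}

Derivation:
Spec: pairs=4 depth=2 groups=3
Leftover pairs = 4 - 2 - (3-1) = 0
First group: deep chain of depth 2 + 0 sibling pairs
Remaining 2 groups: simple '{}' each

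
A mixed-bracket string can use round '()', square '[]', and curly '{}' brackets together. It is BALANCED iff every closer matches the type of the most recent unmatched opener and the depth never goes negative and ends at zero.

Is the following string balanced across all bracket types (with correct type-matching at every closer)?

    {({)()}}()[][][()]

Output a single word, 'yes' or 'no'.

Answer: no

Derivation:
pos 0: push '{'; stack = {
pos 1: push '('; stack = {(
pos 2: push '{'; stack = {({
pos 3: saw closer ')' but top of stack is '{' (expected '}') → INVALID
Verdict: type mismatch at position 3: ')' closes '{' → no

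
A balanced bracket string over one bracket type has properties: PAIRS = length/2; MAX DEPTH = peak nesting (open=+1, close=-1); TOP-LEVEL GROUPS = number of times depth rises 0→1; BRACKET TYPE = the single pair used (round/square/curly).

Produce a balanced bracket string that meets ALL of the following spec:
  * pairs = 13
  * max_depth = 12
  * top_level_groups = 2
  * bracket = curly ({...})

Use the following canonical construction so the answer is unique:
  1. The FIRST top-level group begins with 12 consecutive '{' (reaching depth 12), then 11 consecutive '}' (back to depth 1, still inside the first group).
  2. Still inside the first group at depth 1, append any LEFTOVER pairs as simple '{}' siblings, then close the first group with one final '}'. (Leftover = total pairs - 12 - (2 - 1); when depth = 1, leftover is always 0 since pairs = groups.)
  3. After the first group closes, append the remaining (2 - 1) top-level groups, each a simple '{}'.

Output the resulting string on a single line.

Spec: pairs=13 depth=12 groups=2
Leftover pairs = 13 - 12 - (2-1) = 0
First group: deep chain of depth 12 + 0 sibling pairs
Remaining 1 groups: simple '{}' each

Answer: {{{{{{{{{{{{}}}}}}}}}}}}{}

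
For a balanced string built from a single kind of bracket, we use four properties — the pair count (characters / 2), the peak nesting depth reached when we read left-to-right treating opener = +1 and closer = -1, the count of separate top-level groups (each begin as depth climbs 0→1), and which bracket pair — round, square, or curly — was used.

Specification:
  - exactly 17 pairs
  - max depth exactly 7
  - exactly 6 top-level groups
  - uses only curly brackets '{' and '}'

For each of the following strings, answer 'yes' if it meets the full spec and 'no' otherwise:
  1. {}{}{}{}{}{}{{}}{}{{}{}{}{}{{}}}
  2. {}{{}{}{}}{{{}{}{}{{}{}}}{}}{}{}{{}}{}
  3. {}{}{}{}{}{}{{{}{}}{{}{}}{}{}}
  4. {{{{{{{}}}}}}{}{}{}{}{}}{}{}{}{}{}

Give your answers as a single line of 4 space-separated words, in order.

String 1 '{}{}{}{}{}{}{{}}{}{{}{}{}{}{{}}}': depth seq [1 0 1 0 1 0 1 0 1 0 1 0 1 2 1 0 1 0 1 2 1 2 1 2 1 2 1 2 3 2 1 0]
  -> pairs=16 depth=3 groups=9 -> no
String 2 '{}{{}{}{}}{{{}{}{}{{}{}}}{}}{}{}{{}}{}': depth seq [1 0 1 2 1 2 1 2 1 0 1 2 3 2 3 2 3 2 3 4 3 4 3 2 1 2 1 0 1 0 1 0 1 2 1 0 1 0]
  -> pairs=19 depth=4 groups=7 -> no
String 3 '{}{}{}{}{}{}{{{}{}}{{}{}}{}{}}': depth seq [1 0 1 0 1 0 1 0 1 0 1 0 1 2 3 2 3 2 1 2 3 2 3 2 1 2 1 2 1 0]
  -> pairs=15 depth=3 groups=7 -> no
String 4 '{{{{{{{}}}}}}{}{}{}{}{}}{}{}{}{}{}': depth seq [1 2 3 4 5 6 7 6 5 4 3 2 1 2 1 2 1 2 1 2 1 2 1 0 1 0 1 0 1 0 1 0 1 0]
  -> pairs=17 depth=7 groups=6 -> yes

Answer: no no no yes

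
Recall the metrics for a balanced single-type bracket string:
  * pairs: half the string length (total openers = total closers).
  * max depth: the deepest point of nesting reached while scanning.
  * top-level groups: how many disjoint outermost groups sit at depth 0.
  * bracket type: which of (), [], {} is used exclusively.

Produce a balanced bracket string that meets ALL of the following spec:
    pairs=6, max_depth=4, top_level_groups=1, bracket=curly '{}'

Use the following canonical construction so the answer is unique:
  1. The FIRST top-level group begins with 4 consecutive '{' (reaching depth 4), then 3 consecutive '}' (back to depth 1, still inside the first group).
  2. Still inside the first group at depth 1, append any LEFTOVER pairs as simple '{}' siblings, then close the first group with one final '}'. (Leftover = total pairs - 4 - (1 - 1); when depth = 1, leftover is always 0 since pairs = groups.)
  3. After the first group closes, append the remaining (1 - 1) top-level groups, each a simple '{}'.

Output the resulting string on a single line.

Answer: {{{{}}}{}{}}

Derivation:
Spec: pairs=6 depth=4 groups=1
Leftover pairs = 6 - 4 - (1-1) = 2
First group: deep chain of depth 4 + 2 sibling pairs
Remaining 0 groups: simple '{}' each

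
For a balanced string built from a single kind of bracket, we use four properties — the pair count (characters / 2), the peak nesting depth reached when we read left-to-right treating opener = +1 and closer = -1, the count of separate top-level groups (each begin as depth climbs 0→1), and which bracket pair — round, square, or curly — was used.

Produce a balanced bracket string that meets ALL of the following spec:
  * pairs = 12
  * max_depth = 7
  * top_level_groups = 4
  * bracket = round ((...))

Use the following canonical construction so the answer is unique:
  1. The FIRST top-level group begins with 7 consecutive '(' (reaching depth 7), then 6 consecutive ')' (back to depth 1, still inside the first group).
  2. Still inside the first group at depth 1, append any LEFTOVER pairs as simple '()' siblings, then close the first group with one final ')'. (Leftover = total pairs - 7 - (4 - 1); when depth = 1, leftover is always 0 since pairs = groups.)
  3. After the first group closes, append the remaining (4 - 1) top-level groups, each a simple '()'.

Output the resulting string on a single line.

Spec: pairs=12 depth=7 groups=4
Leftover pairs = 12 - 7 - (4-1) = 2
First group: deep chain of depth 7 + 2 sibling pairs
Remaining 3 groups: simple '()' each

Answer: ((((((())))))()())()()()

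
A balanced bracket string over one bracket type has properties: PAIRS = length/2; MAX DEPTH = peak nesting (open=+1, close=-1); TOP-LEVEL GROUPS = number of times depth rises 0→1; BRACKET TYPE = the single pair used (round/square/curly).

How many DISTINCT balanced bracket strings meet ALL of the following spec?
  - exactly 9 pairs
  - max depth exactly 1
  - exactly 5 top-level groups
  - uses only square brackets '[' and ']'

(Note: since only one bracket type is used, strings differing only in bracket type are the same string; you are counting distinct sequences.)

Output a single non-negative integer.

Spec: pairs=9 depth=1 groups=5
Count(depth <= 1) = 0
Count(depth <= 0) = 0
Count(depth == 1) = 0 - 0 = 0

Answer: 0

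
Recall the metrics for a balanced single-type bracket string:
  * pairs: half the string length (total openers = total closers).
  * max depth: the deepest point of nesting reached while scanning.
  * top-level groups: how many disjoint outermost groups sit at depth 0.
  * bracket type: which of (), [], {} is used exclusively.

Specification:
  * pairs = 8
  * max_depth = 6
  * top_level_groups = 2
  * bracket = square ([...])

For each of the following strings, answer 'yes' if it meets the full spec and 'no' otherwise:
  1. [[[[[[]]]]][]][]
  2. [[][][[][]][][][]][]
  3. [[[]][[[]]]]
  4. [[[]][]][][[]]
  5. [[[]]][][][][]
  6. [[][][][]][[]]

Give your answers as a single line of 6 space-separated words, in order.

Answer: yes no no no no no

Derivation:
String 1 '[[[[[[]]]]][]][]': depth seq [1 2 3 4 5 6 5 4 3 2 1 2 1 0 1 0]
  -> pairs=8 depth=6 groups=2 -> yes
String 2 '[[][][[][]][][][]][]': depth seq [1 2 1 2 1 2 3 2 3 2 1 2 1 2 1 2 1 0 1 0]
  -> pairs=10 depth=3 groups=2 -> no
String 3 '[[[]][[[]]]]': depth seq [1 2 3 2 1 2 3 4 3 2 1 0]
  -> pairs=6 depth=4 groups=1 -> no
String 4 '[[[]][]][][[]]': depth seq [1 2 3 2 1 2 1 0 1 0 1 2 1 0]
  -> pairs=7 depth=3 groups=3 -> no
String 5 '[[[]]][][][][]': depth seq [1 2 3 2 1 0 1 0 1 0 1 0 1 0]
  -> pairs=7 depth=3 groups=5 -> no
String 6 '[[][][][]][[]]': depth seq [1 2 1 2 1 2 1 2 1 0 1 2 1 0]
  -> pairs=7 depth=2 groups=2 -> no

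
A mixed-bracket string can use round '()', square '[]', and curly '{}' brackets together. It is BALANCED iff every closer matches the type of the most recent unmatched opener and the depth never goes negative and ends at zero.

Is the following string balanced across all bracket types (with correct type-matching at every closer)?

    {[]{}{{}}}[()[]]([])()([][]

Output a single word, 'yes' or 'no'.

Answer: no

Derivation:
pos 0: push '{'; stack = {
pos 1: push '['; stack = {[
pos 2: ']' matches '['; pop; stack = {
pos 3: push '{'; stack = {{
pos 4: '}' matches '{'; pop; stack = {
pos 5: push '{'; stack = {{
pos 6: push '{'; stack = {{{
pos 7: '}' matches '{'; pop; stack = {{
pos 8: '}' matches '{'; pop; stack = {
pos 9: '}' matches '{'; pop; stack = (empty)
pos 10: push '['; stack = [
pos 11: push '('; stack = [(
pos 12: ')' matches '('; pop; stack = [
pos 13: push '['; stack = [[
pos 14: ']' matches '['; pop; stack = [
pos 15: ']' matches '['; pop; stack = (empty)
pos 16: push '('; stack = (
pos 17: push '['; stack = ([
pos 18: ']' matches '['; pop; stack = (
pos 19: ')' matches '('; pop; stack = (empty)
pos 20: push '('; stack = (
pos 21: ')' matches '('; pop; stack = (empty)
pos 22: push '('; stack = (
pos 23: push '['; stack = ([
pos 24: ']' matches '['; pop; stack = (
pos 25: push '['; stack = ([
pos 26: ']' matches '['; pop; stack = (
end: stack still non-empty (() → INVALID
Verdict: unclosed openers at end: ( → no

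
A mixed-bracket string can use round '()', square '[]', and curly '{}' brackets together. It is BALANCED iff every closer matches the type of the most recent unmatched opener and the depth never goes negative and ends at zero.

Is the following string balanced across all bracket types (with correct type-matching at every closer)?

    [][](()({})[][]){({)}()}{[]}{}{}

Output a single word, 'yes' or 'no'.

Answer: no

Derivation:
pos 0: push '['; stack = [
pos 1: ']' matches '['; pop; stack = (empty)
pos 2: push '['; stack = [
pos 3: ']' matches '['; pop; stack = (empty)
pos 4: push '('; stack = (
pos 5: push '('; stack = ((
pos 6: ')' matches '('; pop; stack = (
pos 7: push '('; stack = ((
pos 8: push '{'; stack = (({
pos 9: '}' matches '{'; pop; stack = ((
pos 10: ')' matches '('; pop; stack = (
pos 11: push '['; stack = ([
pos 12: ']' matches '['; pop; stack = (
pos 13: push '['; stack = ([
pos 14: ']' matches '['; pop; stack = (
pos 15: ')' matches '('; pop; stack = (empty)
pos 16: push '{'; stack = {
pos 17: push '('; stack = {(
pos 18: push '{'; stack = {({
pos 19: saw closer ')' but top of stack is '{' (expected '}') → INVALID
Verdict: type mismatch at position 19: ')' closes '{' → no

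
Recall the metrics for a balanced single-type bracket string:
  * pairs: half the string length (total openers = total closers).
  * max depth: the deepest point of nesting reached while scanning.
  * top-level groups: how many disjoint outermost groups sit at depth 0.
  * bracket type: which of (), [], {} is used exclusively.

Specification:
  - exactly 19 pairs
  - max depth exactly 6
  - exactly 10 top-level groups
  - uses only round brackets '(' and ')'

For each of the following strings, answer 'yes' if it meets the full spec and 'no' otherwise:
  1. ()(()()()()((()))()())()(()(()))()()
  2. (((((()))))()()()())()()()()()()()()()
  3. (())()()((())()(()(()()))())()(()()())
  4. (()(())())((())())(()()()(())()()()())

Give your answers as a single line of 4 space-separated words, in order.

Answer: no yes no no

Derivation:
String 1 '()(()()()()((()))()())()(()(()))()()': depth seq [1 0 1 2 1 2 1 2 1 2 1 2 3 4 3 2 1 2 1 2 1 0 1 0 1 2 1 2 3 2 1 0 1 0 1 0]
  -> pairs=18 depth=4 groups=6 -> no
String 2 '(((((()))))()()()())()()()()()()()()()': depth seq [1 2 3 4 5 6 5 4 3 2 1 2 1 2 1 2 1 2 1 0 1 0 1 0 1 0 1 0 1 0 1 0 1 0 1 0 1 0]
  -> pairs=19 depth=6 groups=10 -> yes
String 3 '(())()()((())()(()(()()))())()(()()())': depth seq [1 2 1 0 1 0 1 0 1 2 3 2 1 2 1 2 3 2 3 4 3 4 3 2 1 2 1 0 1 0 1 2 1 2 1 2 1 0]
  -> pairs=19 depth=4 groups=6 -> no
String 4 '(()(())())((())())(()()()(())()()()())': depth seq [1 2 1 2 3 2 1 2 1 0 1 2 3 2 1 2 1 0 1 2 1 2 1 2 1 2 3 2 1 2 1 2 1 2 1 2 1 0]
  -> pairs=19 depth=3 groups=3 -> no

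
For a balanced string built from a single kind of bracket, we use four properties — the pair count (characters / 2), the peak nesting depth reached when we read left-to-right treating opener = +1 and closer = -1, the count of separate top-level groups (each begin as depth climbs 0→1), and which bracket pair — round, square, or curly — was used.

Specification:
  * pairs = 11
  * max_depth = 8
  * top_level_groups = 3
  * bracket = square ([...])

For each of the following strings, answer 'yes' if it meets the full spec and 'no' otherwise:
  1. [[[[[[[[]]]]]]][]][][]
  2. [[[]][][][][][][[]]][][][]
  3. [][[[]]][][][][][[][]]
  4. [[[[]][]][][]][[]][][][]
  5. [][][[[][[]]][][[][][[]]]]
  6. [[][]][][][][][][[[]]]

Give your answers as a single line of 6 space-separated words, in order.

Answer: yes no no no no no

Derivation:
String 1 '[[[[[[[[]]]]]]][]][][]': depth seq [1 2 3 4 5 6 7 8 7 6 5 4 3 2 1 2 1 0 1 0 1 0]
  -> pairs=11 depth=8 groups=3 -> yes
String 2 '[[[]][][][][][][[]]][][][]': depth seq [1 2 3 2 1 2 1 2 1 2 1 2 1 2 1 2 3 2 1 0 1 0 1 0 1 0]
  -> pairs=13 depth=3 groups=4 -> no
String 3 '[][[[]]][][][][][[][]]': depth seq [1 0 1 2 3 2 1 0 1 0 1 0 1 0 1 0 1 2 1 2 1 0]
  -> pairs=11 depth=3 groups=7 -> no
String 4 '[[[[]][]][][]][[]][][][]': depth seq [1 2 3 4 3 2 3 2 1 2 1 2 1 0 1 2 1 0 1 0 1 0 1 0]
  -> pairs=12 depth=4 groups=5 -> no
String 5 '[][][[[][[]]][][[][][[]]]]': depth seq [1 0 1 0 1 2 3 2 3 4 3 2 1 2 1 2 3 2 3 2 3 4 3 2 1 0]
  -> pairs=13 depth=4 groups=3 -> no
String 6 '[[][]][][][][][][[[]]]': depth seq [1 2 1 2 1 0 1 0 1 0 1 0 1 0 1 0 1 2 3 2 1 0]
  -> pairs=11 depth=3 groups=7 -> no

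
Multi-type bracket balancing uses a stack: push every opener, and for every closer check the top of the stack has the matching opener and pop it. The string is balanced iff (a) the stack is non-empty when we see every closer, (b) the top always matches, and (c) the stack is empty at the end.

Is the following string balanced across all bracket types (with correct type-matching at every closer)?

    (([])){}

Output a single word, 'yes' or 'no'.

pos 0: push '('; stack = (
pos 1: push '('; stack = ((
pos 2: push '['; stack = (([
pos 3: ']' matches '['; pop; stack = ((
pos 4: ')' matches '('; pop; stack = (
pos 5: ')' matches '('; pop; stack = (empty)
pos 6: push '{'; stack = {
pos 7: '}' matches '{'; pop; stack = (empty)
end: stack empty → VALID
Verdict: properly nested → yes

Answer: yes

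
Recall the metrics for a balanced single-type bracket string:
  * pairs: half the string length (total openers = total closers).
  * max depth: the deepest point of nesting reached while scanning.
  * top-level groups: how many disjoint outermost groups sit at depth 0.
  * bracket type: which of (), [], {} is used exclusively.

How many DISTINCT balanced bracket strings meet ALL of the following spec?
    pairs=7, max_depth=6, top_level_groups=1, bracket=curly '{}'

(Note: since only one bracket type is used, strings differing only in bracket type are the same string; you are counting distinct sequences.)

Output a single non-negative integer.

Answer: 9

Derivation:
Spec: pairs=7 depth=6 groups=1
Count(depth <= 6) = 131
Count(depth <= 5) = 122
Count(depth == 6) = 131 - 122 = 9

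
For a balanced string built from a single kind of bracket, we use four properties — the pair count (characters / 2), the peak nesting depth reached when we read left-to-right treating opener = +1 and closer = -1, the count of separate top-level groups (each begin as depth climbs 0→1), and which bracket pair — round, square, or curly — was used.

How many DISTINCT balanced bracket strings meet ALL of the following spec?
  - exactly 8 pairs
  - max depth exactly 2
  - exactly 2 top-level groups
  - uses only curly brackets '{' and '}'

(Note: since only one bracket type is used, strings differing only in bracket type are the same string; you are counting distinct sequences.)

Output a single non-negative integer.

Answer: 7

Derivation:
Spec: pairs=8 depth=2 groups=2
Count(depth <= 2) = 7
Count(depth <= 1) = 0
Count(depth == 2) = 7 - 0 = 7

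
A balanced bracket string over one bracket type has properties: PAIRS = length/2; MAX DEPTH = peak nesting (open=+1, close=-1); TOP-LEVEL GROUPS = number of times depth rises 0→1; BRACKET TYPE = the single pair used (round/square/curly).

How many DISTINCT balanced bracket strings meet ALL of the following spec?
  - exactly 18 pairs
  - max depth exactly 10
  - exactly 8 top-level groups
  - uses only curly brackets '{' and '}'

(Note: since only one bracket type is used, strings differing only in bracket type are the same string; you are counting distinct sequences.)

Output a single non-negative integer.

Spec: pairs=18 depth=10 groups=8
Count(depth <= 10) = 3749452
Count(depth <= 9) = 3749260
Count(depth == 10) = 3749452 - 3749260 = 192

Answer: 192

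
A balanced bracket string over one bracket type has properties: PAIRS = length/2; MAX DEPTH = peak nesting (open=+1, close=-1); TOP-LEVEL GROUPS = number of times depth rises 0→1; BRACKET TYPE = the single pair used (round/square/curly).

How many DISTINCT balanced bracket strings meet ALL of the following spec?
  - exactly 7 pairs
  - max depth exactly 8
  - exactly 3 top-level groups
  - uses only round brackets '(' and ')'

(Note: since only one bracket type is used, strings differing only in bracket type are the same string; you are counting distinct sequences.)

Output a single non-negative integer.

Answer: 0

Derivation:
Spec: pairs=7 depth=8 groups=3
Count(depth <= 8) = 90
Count(depth <= 7) = 90
Count(depth == 8) = 90 - 90 = 0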